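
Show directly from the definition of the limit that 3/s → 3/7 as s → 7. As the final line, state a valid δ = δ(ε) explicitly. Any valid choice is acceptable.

Fix ε > 0. We seek δ > 0 such that 0 < |s − 7| < δ implies |3/s − (3/7)| < ε.
|3/s − (3/7)| = 3·|7 − s|/(7·|s|) = 3|s − 7|/(7|s|).
Require δ ≤ 7/2 so that |s| > 7 − 7/2 = 7/2, hence 7|s| > 49/2.
Then |3/s − (3/7)| < 3|s − 7|/(49/2), which is < ε when |s − 7| < (49/6)ε.
Take δ = min(7/2, (49/6)ε). Then 0 < |s − 7| < δ gives both |s − 7| < 7/2 and |s − 7| < (49/6)ε, so |3/s − (3/7)| < ε.

δ = min(7/2, (49/6)ε)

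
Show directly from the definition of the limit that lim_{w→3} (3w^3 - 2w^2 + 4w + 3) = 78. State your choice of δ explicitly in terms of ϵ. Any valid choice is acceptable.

Let ϵ > 0. We want δ > 0 such that 0 < |w − 3| < δ implies |(3w^3 - 2w^2 + 4w + 3) − 78| < ϵ.
(3w^3 - 2w^2 + 4w + 3) − 78 = 3w^3 - 2w^2 + 4w - 75 = (w − 3)(3w^2 + 7w + 25).
So |(3w^3 - 2w^2 + 4w + 3) − 78| = |w − 3|·|3w^2 + 7w + 25|.
Assume first that |w − 3| < 1, so |w| < 4. Then |3w^2 + 7w + 25| ≤ 3·4^2 + 7·4 + 25 = 101.
Hence |(3w^3 - 2w^2 + 4w + 3) − 78| ≤ 101|w − 3| < ϵ provided |w − 3| < ϵ/101.
Take δ = min(1, ϵ/101). Then 0 < |w − 3| < δ gives both |w − 3| < 1 and |w − 3| < ϵ/101, so |(3w^3 - 2w^2 + 4w + 3) − 78| < ϵ.

δ = min(1, ϵ/101)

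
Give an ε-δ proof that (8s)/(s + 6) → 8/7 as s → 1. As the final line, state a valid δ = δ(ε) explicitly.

Fix ε > 0. We want δ > 0 with 0 < |s − 1| < δ ⇒ |(8s)/(s + 6) − (8/7)| < ε.
Combining over a common denominator, (8s)/(s + 6) − (8/7) = [(8s)·7 − 8·(s + 6)] / [7·(s + 6)] = 48(s − 1) / (7(s + 6)).
So |(8s)/(s + 6) − (8/7)| = 48|s − 1| / (7·|s + 6|).
Restrict δ ≤ 7/2. Then |s − 1| < 7/2 gives |s + 6| = |(s − 1) + 7| ≥ 7 − 7/2 = 7/2.
Hence |(8s)/(s + 6) − (8/7)| < 48|s − 1|/(7·(7/2)) = (96/49)|s − 1|, which is < ε once |s − 1| < (49/96)ε.
Take δ = min(7/2, (49/96)ε). Then 0 < |s − 1| < δ forces both bounds, so |(8s)/(s + 6) − (8/7)| < ε.

δ = min(7/2, (49/96)ε)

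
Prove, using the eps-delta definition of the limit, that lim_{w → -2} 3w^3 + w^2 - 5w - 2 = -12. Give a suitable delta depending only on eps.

delta = min(2, eps/73)

Suppose eps > 0. We want delta > 0 such that 0 < |w + 2| < delta implies |(3w^3 + w^2 - 5w - 2) + 12| < eps.
(3w^3 + w^2 - 5w - 2) + 12 = 3w^3 + w^2 - 5w + 10 = (w + 2)(3w^2 - 5w + 5).
So |(3w^3 + w^2 - 5w - 2) + 12| = |w + 2|·|3w^2 - 5w + 5|.
Assume first that |w + 2| < 2, so |w| < 4. Then |3w^2 - 5w + 5| ≤ 3·4^2 + 5·4 + 5 = 73.
Hence |(3w^3 + w^2 - 5w - 2) + 12| ≤ 73|w + 2| < eps provided |w + 2| < eps/73.
Choosing delta = min(2, eps/73) ensures both conditions, hence |(3w^3 + w^2 - 5w - 2) + 12| < eps.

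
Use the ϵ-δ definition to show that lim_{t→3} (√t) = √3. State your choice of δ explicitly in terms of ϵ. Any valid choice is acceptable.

Fix ϵ > 0. We want δ > 0 such that 0 < |t − 3| < δ implies |√t − √3| < ϵ.
Multiplying by the conjugate, |√t − √3| = |t − 3|/(√t + √3).
Restrict δ ≤ 3 so that |t − 3| < 3 forces t > 0, and then √t + √3 > √3.
Hence |√t − √3| < |t − 3|/√3, which is < ϵ once |t − 3| < √3·ϵ.
Take δ = min(3, √3·ϵ). If 0 < |t − 3| < δ then t > 0 and |√t − √3| < |t − 3|/√3 < ϵ.

δ = min(3, √3·ϵ)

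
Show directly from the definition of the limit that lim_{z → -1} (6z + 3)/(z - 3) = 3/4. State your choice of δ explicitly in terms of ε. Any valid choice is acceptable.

Suppose ε > 0. We want δ > 0 with 0 < |z + 1| < δ ⇒ |(6z + 3)/(z - 3) − (3/4)| < ε.
Combining over a common denominator, (6z + 3)/(z - 3) − (3/4) = [(6z + 3)·(-4) − (-3)·(z - 3)] / [(-4)·(z - 3)] = -21(z + 1) / ((-4)(z - 3)).
So |(6z + 3)/(z - 3) − (3/4)| = 21|z + 1| / (4·|z − 3|).
Restrict δ ≤ 2. Then |z + 1| < 2 gives |z − 3| = |(z + 1) + (-4)| ≥ 4 − 2 = 2.
Hence |(6z + 3)/(z - 3) − (3/4)| < 21|z + 1|/(4·2) = (21/8)|z + 1|, which is < ε once |z + 1| < (8/21)ε.
Take δ = min(2, (8/21)ε). Then 0 < |z + 1| < δ forces both bounds, so |(6z + 3)/(z - 3) − (3/4)| < ε.

δ = min(2, (8/21)ε)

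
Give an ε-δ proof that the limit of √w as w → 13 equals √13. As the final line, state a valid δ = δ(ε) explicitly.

δ = min(13, √13·ε)

Let ε > 0 be given. We want δ > 0 such that 0 < |w − 13| < δ implies |√w − √13| < ε.
Rationalise: √w − √13 = (w − 13)/(√w + √13), so |√w − √13| = |w − 13|/(√w + √13).
Restrict δ ≤ 13 so that |w − 13| < 13 forces w > 0, and then √w + √13 > √13.
Hence |√w − √13| < |w − 13|/√13, which is < ε once |w − 13| < √13·ε.
Take δ = min(13, √13·ε). If 0 < |w − 13| < δ then w > 0 and |√w − √13| < |w − 13|/√13 < ε.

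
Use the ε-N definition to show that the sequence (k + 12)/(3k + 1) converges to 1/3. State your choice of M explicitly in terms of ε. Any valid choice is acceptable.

M = (35/9)/ε

Fix ε > 0. For k ≥ 1, |(k + 12)/(3k + 1) − (1/3)| = |35|/(3(3k + 1)) = 35/(3(3k + 1)).
Since 3k + 1 ≥ 3k for k ≥ 1, this is ≤ 35/(3·3k) = (35/9)/k.
So |(k + 12)/(3k + 1) − (1/3)| < ε whenever k > (35/9)/ε.
Take M = (35/9)/ε. If k > M then |(k + 12)/(3k + 1) − (1/3)| ≤ (35/9)/k < ε.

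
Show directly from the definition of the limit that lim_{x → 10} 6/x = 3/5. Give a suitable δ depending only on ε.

δ = min(5, (25/3)ε)

Fix ε > 0. We seek δ > 0 such that 0 < |x − 10| < δ implies |6/x − (3/5)| < ε.
|6/x − (3/5)| = 6·|10 − x|/(10·|x|) = 6|x − 10|/(10|x|).
Restrict δ ≤ 5. Then |x − 10| < 5 gives |x| > 5, so 10|x| > 50.
Then |6/x − (3/5)| < 6|x − 10|/50, which is < ε when |x − 10| < (25/3)ε.
Take δ = min(5, (25/3)ε). Then 0 < |x − 10| < δ gives both |x − 10| < 5 and |x − 10| < (25/3)ε, so |6/x − (3/5)| < ε.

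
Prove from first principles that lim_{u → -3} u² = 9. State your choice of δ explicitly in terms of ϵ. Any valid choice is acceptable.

δ = min(1, ϵ/7)

Let ϵ > 0. We seek δ > 0 with 0 < |u + 3| < δ ⇒ |u² − 9| < ϵ.
Factor: u² − 9 = (u + 3)(u - 3), so |u² − 9| = |u + 3|·|u - 3|.
Impose δ ≤ 1 so that |u| < 4; then |u - 3| ≤ 7.
Hence |u² − 9| ≤ 7|u + 3|, which is < ϵ once |u + 3| < ϵ/7.
Take δ = min(1, ϵ/7). If 0 < |u + 3| < δ then both bounds hold and |u² − 9| ≤ 7|u + 3| < 7·(ϵ/7) = ϵ.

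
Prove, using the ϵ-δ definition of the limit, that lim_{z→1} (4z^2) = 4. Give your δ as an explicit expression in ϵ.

δ = min(1, ϵ/12)

Let ϵ > 0. We want δ > 0 such that 0 < |z − 1| < δ implies |(4z^2) − 4| < ϵ.
(4z^2) − 4 = 4z^2 - 4 = (z − 1)(4z + 4).
So |(4z^2) − 4| = |z − 1|·|4z + 4|.
Require δ ≤ 1. Then |z − 1| < 1 gives |z| < 2, and by the triangle inequality |4z + 4| ≤ 4·2 + 4 = 12.
Hence |(4z^2) − 4| ≤ 12|z − 1| < ϵ provided |z − 1| < ϵ/12.
Take δ = min(1, ϵ/12). Then 0 < |z − 1| < δ gives both |z − 1| < 1 and |z − 1| < ϵ/12, so |(4z^2) − 4| < ϵ.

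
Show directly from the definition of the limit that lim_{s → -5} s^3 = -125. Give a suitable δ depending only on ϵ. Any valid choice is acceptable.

Let ϵ > 0. We seek δ > 0 with 0 < |s + 5| < δ ⇒ |s^3 + 125| < ϵ.
Factor: s^3 + 125 = (s + 5)(s^2 - 5s + 25), so |s^3 + 125| = |s + 5|·|s^2 - 5s + 25|.
Restrict δ ≤ 1. Then |s + 5| < 1 gives |s| < 6, so by the triangle inequality |s^2 - 5s + 25| ≤ 6^2 + 5·6 + 25 = 91.
Hence |s^3 + 125| ≤ 91|s + 5|, which is < ϵ once |s + 5| < ϵ/91.
Take δ = min(1, ϵ/91). If 0 < |s + 5| < δ then both bounds hold and |s^3 + 125| ≤ 91|s + 5| < 91·(ϵ/91) = ϵ.

δ = min(1, ϵ/91)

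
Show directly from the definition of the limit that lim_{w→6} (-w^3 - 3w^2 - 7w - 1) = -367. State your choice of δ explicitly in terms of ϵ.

Let ϵ > 0 be given. We want δ > 0 such that 0 < |w − 6| < δ implies |(-w^3 - 3w^2 - 7w - 1) + 367| < ϵ.
(-w^3 - 3w^2 - 7w - 1) + 367 = -w^3 - 3w^2 - 7w + 366 = (w − 6)(-w^2 - 9w - 61).
So |(-w^3 - 3w^2 - 7w - 1) + 367| = |w − 6|·|-w^2 - 9w - 61|.
Assume first that |w − 6| < 1, so |w| < 7. Then |-w^2 - 9w - 61| ≤ 7^2 + 9·7 + 61 = 173.
Hence |(-w^3 - 3w^2 - 7w - 1) + 367| ≤ 173|w − 6| < ϵ provided |w − 6| < ϵ/173.
Take δ = min(1, ϵ/173). Then 0 < |w − 6| < δ gives both |w − 6| < 1 and |w − 6| < ϵ/173, so |(-w^3 - 3w^2 - 7w - 1) + 367| < ϵ.

δ = min(1, ϵ/173)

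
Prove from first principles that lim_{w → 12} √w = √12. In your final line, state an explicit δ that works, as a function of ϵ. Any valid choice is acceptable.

δ = min(12, √12·ϵ)

Let ϵ > 0. We want δ > 0 such that 0 < |w − 12| < δ implies |√w − √12| < ϵ.
Rationalise: √w − √12 = (w − 12)/(√w + √12), so |√w − √12| = |w − 12|/(√w + √12).
Restrict δ ≤ 12 so that |w − 12| < 12 forces w > 0, and then √w + √12 > √12.
Hence |√w − √12| < |w − 12|/√12, which is < ϵ once |w − 12| < √12·ϵ.
Take δ = min(12, √12·ϵ). If 0 < |w − 12| < δ then w > 0 and |√w − √12| < |w − 12|/√12 < ϵ.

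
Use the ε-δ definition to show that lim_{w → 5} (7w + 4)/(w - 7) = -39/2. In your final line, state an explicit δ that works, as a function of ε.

δ = min(1, (2/53)ε)

Suppose ε > 0. We want δ > 0 with 0 < |w − 5| < δ ⇒ |(7w + 4)/(w - 7) + 39/2| < ε.
Combining over a common denominator, (7w + 4)/(w - 7) + 39/2 = [(7w + 4)·(-2) − 39·(w - 7)] / [(-2)·(w - 7)] = -53(w − 5) / ((-2)(w - 7)).
So |(7w + 4)/(w - 7) + 39/2| = 53|w − 5| / (2·|w − 7|).
Restrict δ ≤ 1. Then |w − 5| < 1 gives |w − 7| = |(w − 5) + (-2)| ≥ 2 − 1 = 1.
Hence |(7w + 4)/(w - 7) + 39/2| < 53|w − 5|/(2·1) = (53/2)|w − 5|, which is < ε once |w − 5| < (2/53)ε.
Take δ = min(1, (2/53)ε). Then 0 < |w − 5| < δ forces both bounds, so |(7w + 4)/(w - 7) + 39/2| < ε.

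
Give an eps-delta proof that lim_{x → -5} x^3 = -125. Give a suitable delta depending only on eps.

Fix eps > 0. We seek delta > 0 with 0 < |x + 5| < delta ⇒ |x^3 + 125| < eps.
Factor: x^3 + 125 = (x + 5)(x^2 - 5x + 25), so |x^3 + 125| = |x + 5|·|x^2 - 5x + 25|.
Restrict delta ≤ 1. Then |x + 5| < 1 gives |x| < 6, so by the triangle inequality |x^2 - 5x + 25| ≤ 6^2 + 5·6 + 25 = 91.
Hence |x^3 + 125| ≤ 91|x + 5|, which is < eps once |x + 5| < eps/91.
Take delta = min(1, eps/91). If 0 < |x + 5| < delta then both bounds hold and |x^3 + 125| ≤ 91|x + 5| < 91·(eps/91) = eps.

delta = min(1, eps/91)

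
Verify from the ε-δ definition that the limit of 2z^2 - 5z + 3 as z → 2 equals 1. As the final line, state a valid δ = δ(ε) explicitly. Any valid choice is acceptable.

Let ε > 0. We want δ > 0 such that 0 < |z − 2| < δ implies |(2z^2 - 5z + 3) − 1| < ε.
(2z^2 - 5z + 3) − 1 = 2z^2 - 5z + 2 = (z − 2)(2z - 1).
So |(2z^2 - 5z + 3) − 1| = |z − 2|·|2z - 1|.
Require δ ≤ 1. Then |z − 2| < 1 gives |z| < 3, and by the triangle inequality |2z - 1| ≤ 2·3 + 1 = 7.
Hence |(2z^2 - 5z + 3) − 1| ≤ 7|z − 2| < ε provided |z − 2| < ε/7.
Take δ = min(1, ε/7). Then 0 < |z − 2| < δ gives both |z − 2| < 1 and |z − 2| < ε/7, so |(2z^2 - 5z + 3) − 1| < ε.

δ = min(1, ε/7)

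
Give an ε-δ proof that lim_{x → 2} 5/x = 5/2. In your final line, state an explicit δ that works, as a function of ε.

Suppose ε > 0. We seek δ > 0 such that 0 < |x − 2| < δ implies |5/x − (5/2)| < ε.
|5/x − (5/2)| = 5·|2 − x|/(2·|x|) = 5|x − 2|/(2|x|).
Require δ ≤ 1 so that |x| > 2 − 1 = 1, hence 2|x| > 2.
Then |5/x − (5/2)| < 5|x − 2|/2, which is < ε when |x − 2| < (2/5)ε.
Take δ = min(1, (2/5)ε). Then 0 < |x − 2| < δ gives both |x − 2| < 1 and |x − 2| < (2/5)ε, so |5/x − (5/2)| < ε.

δ = min(1, (2/5)ε)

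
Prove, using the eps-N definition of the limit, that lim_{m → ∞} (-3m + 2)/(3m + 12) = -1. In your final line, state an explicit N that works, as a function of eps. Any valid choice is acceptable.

N = (14/3)/eps

Suppose eps > 0. For m ≥ 1, |(-3m + 2)/(3m + 12) + 1| = |42|/(3(3m + 12)) = 42/(3(3m + 12)).
Since 3m + 12 ≥ 3m for m ≥ 1, this is ≤ 42/(3·3m) = (14/3)/m.
So |(-3m + 2)/(3m + 12) + 1| < eps whenever m > (14/3)/eps.
Take N = (14/3)/eps. If m > N then |(-3m + 2)/(3m + 12) + 1| ≤ (14/3)/m < eps.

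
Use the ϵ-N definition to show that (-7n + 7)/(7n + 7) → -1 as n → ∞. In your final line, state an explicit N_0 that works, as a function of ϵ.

N_0 = 2/ϵ

Fix ϵ > 0. For n ≥ 1, |(-7n + 7)/(7n + 7) + 1| = |98|/(7(7n + 7)) = 98/(7(7n + 7)).
Since 7n + 7 ≥ 7n for n ≥ 1, this is ≤ 98/(7·7n) = 2/n.
So |(-7n + 7)/(7n + 7) + 1| < ϵ whenever n > 2/ϵ.
Take N_0 = 2/ϵ. If n > N_0 then |(-7n + 7)/(7n + 7) + 1| ≤ 2/n < ϵ.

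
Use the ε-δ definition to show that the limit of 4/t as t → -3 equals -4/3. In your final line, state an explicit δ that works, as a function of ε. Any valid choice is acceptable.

Suppose ε > 0. We seek δ > 0 such that 0 < |t + 3| < δ implies |4/t + 4/3| < ε.
|4/t + 4/3| = 4·|-3 − t|/(3·|t|) = 4|t + 3|/(3|t|).
Restrict δ ≤ 3/2. Then |t + 3| < 3/2 gives |t| > 3/2, so 3|t| > 9/2.
Then |4/t + 4/3| < 4|t + 3|/(9/2), which is < ε when |t + 3| < (9/8)ε.
Take δ = min(3/2, (9/8)ε). Then 0 < |t + 3| < δ gives both |t + 3| < 3/2 and |t + 3| < (9/8)ε, so |4/t + 4/3| < ε.

δ = min(3/2, (9/8)ε)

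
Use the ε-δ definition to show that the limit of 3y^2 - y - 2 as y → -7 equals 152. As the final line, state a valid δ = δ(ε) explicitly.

δ = min(1, ε/46)

Let ε > 0. We want δ > 0 such that 0 < |y + 7| < δ implies |(3y^2 - y - 2) − 152| < ε.
(3y^2 - y - 2) − 152 = 3y^2 - y - 154 = (y + 7)(3y - 22).
So |(3y^2 - y - 2) − 152| = |y + 7|·|3y - 22|.
Require δ ≤ 1. Then |y + 7| < 1 gives |y| < 8, and by the triangle inequality |3y - 22| ≤ 3·8 + 22 = 46.
Hence |(3y^2 - y - 2) − 152| ≤ 46|y + 7| < ε provided |y + 7| < ε/46.
Take δ = min(1, ε/46). Then 0 < |y + 7| < δ gives both |y + 7| < 1 and |y + 7| < ε/46, so |(3y^2 - y - 2) − 152| < ε.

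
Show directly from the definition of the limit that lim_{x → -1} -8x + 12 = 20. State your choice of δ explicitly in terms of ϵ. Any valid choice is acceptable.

Suppose ϵ > 0. We need δ > 0 so that 0 < |x + 1| < δ implies |(-8x + 12) − 20| < ϵ.
|(-8x + 12) − 20| = |-8x - 8| = 8|x + 1|.
Thus it suffices that |x + 1| < ϵ/8.
Take δ = ϵ/8. If 0 < |x + 1| < δ then |(-8x + 12) − 20| = 8|x + 1| < 8·(ϵ/8) = ϵ.

δ = ϵ/8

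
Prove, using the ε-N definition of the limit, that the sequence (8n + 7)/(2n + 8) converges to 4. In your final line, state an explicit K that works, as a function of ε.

Suppose ε > 0. For n ≥ 1, |(8n + 7)/(2n + 8) − 4| = |-50|/(2(2n + 8)) = 50/(2(2n + 8)).
Since 2n + 8 ≥ 2n for n ≥ 1, this is ≤ 50/(2·2n) = (25/2)/n.
So |(8n + 7)/(2n + 8) − 4| < ε whenever n > (25/2)/ε.
Take K = (25/2)/ε. If n > K then |(8n + 7)/(2n + 8) − 4| ≤ (25/2)/n < ε.

K = (25/2)/ε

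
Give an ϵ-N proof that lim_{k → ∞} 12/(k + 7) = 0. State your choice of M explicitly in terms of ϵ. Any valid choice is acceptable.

M = 12/ϵ

Fix ϵ > 0. For k ≥ 1, |12/(k + 7) − 0| = 12/(k + 7) ≤ 12/k.
We need 12/k < ϵ, i.e. k > 12/ϵ.
Take M = 12/ϵ. If k > M then |12/(k + 7)| ≤ 12/k < ϵ.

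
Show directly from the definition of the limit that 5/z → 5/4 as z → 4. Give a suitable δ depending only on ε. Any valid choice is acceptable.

δ = min(2, (8/5)ε)

Let ε > 0. We seek δ > 0 such that 0 < |z − 4| < δ implies |5/z − (5/4)| < ε.
|5/z − (5/4)| = 5·|4 − z|/(4·|z|) = 5|z − 4|/(4|z|).
Restrict δ ≤ 2. Then |z − 4| < 2 gives |z| > 2, so 4|z| > 8.
Then |5/z − (5/4)| < 5|z − 4|/8, which is < ε when |z − 4| < (8/5)ε.
Take δ = min(2, (8/5)ε). Then 0 < |z − 4| < δ gives both |z − 4| < 2 and |z − 4| < (8/5)ε, so |5/z − (5/4)| < ε.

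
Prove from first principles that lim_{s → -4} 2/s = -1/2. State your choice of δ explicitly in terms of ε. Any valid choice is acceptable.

δ = min(2, 4ε)

Let ε > 0. We seek δ > 0 such that 0 < |s + 4| < δ implies |2/s + 1/2| < ε.
|2/s + 1/2| = 2·|-4 − s|/(4·|s|) = 2|s + 4|/(4|s|).
Require δ ≤ 2 so that |s| > 4 − 2 = 2, hence 4|s| > 8.
Then |2/s + 1/2| < 2|s + 4|/8, which is < ε when |s + 4| < 4ε.
Take δ = min(2, 4ε). Then 0 < |s + 4| < δ gives both |s + 4| < 2 and |s + 4| < 4ε, so |2/s + 1/2| < ε.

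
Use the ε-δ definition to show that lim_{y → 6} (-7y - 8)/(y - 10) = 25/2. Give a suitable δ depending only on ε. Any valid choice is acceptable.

Let ε > 0 be given. We want δ > 0 with 0 < |y − 6| < δ ⇒ |(-7y - 8)/(y - 10) − (25/2)| < ε.
Combining over a common denominator, (-7y - 8)/(y - 10) − (25/2) = [(-7y - 8)·(-4) − (-50)·(y - 10)] / [(-4)·(y - 10)] = 78(y − 6) / ((-4)(y - 10)).
So |(-7y - 8)/(y - 10) − (25/2)| = 78|y − 6| / (4·|y − 10|).
Restrict δ ≤ 2. Then |y − 6| < 2 gives |y − 10| = |(y − 6) + (-4)| ≥ 4 − 2 = 2.
Hence |(-7y - 8)/(y - 10) − (25/2)| < 78|y − 6|/(4·2) = (39/4)|y − 6|, which is < ε once |y − 6| < (4/39)ε.
Take δ = min(2, (4/39)ε). Then 0 < |y − 6| < δ forces both bounds, so |(-7y - 8)/(y - 10) − (25/2)| < ε.

δ = min(2, (4/39)ε)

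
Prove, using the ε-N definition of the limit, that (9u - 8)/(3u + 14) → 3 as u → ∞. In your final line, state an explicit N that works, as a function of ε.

Let ε > 0 be given. We seek N > 0 such that u > N implies |(9u - 8)/(3u + 14) − 3| < ε.
(9u - 8)/(3u + 14) − 3 = (3(9u - 8) − 9(3u + 14)) / (3(3u + 14)) = -150/(3(3u + 14)).
For u > 0 we have 3u + 14 > 3u, so |(9u - 8)/(3u + 14) − 3| = 150/(3(3u + 14)) < 150/(3·3u) = (50/3)/u.
Thus |(9u - 8)/(3u + 14) − 3| < ε whenever u > (50/3)/ε.
Take N = (50/3)/ε. If u > N then |(9u - 8)/(3u + 14) − 3| < (50/3)/u < ε.

N = (50/3)/ε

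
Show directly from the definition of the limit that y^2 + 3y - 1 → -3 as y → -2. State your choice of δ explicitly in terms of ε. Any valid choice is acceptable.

δ = min(1, ε/4)

Suppose ε > 0. We want δ > 0 such that 0 < |y + 2| < δ implies |(y^2 + 3y - 1) + 3| < ε.
(y^2 + 3y - 1) + 3 = y^2 + 3y + 2 = (y + 2)(y + 1).
So |(y^2 + 3y - 1) + 3| = |y + 2|·|y + 1|.
Assume first that |y + 2| < 1, so |y| < 3. Then |y + 1| ≤ 3 + 1 = 4.
Hence |(y^2 + 3y - 1) + 3| ≤ 4|y + 2| < ε provided |y + 2| < ε/4.
Take δ = min(1, ε/4). Then 0 < |y + 2| < δ gives both |y + 2| < 1 and |y + 2| < ε/4, so |(y^2 + 3y - 1) + 3| < ε.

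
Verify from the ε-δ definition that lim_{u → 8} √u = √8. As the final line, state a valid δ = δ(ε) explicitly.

δ = min(8, √8·ε)

Let ε > 0. We want δ > 0 such that 0 < |u − 8| < δ implies |√u − √8| < ε.
Multiplying by the conjugate, |√u − √8| = |u − 8|/(√u + √8).
Restrict δ ≤ 8 so that |u − 8| < 8 forces u > 0, and then √u + √8 > √8.
Hence |√u − √8| < |u − 8|/√8, which is < ε once |u − 8| < √8·ε.
Take δ = min(8, √8·ε). If 0 < |u − 8| < δ then u > 0 and |√u − √8| < |u − 8|/√8 < ε.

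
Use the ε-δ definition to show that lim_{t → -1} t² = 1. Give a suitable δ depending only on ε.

Let ε > 0 be given. We seek δ > 0 with 0 < |t + 1| < δ ⇒ |t² − 1| < ε.
Factor: t² − 1 = (t + 1)(t - 1), so |t² − 1| = |t + 1|·|t - 1|.
Restrict δ ≤ 1. Then |t + 1| < 1 gives |t| < 2, so by the triangle inequality |t - 1| ≤ 2 + 1 = 3.
Hence |t² − 1| ≤ 3|t + 1|, which is < ε once |t + 1| < ε/3.
Take δ = min(1, ε/3). If 0 < |t + 1| < δ then both bounds hold and |t² − 1| ≤ 3|t + 1| < 3·(ε/3) = ε.

δ = min(1, ε/3)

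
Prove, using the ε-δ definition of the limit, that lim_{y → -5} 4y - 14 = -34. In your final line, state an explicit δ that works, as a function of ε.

Suppose ε > 0. We need δ > 0 so that 0 < |y + 5| < δ implies |(4y - 14) + 34| < ε.
|(4y - 14) + 34| = |4y + 20| = 4|y + 5|.
So 4|y + 5| < ε exactly when |y + 5| < ε/4.
Choosing δ = ε/4 gives |(4y - 14) + 34| = 4|y + 5| < ε whenever |y + 5| < δ.

δ = ε/4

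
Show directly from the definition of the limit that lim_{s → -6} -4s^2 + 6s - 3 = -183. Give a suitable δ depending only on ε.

δ = min(1, ε/58)

Suppose ε > 0. We want δ > 0 such that 0 < |s + 6| < δ implies |(-4s^2 + 6s - 3) + 183| < ε.
(-4s^2 + 6s - 3) + 183 = -4s^2 + 6s + 180 = (s + 6)(-4s + 30).
So |(-4s^2 + 6s - 3) + 183| = |s + 6|·|-4s + 30|.
Require δ ≤ 1. Then |s + 6| < 1 gives |s| < 7, and by the triangle inequality |-4s + 30| ≤ 4·7 + 30 = 58.
Hence |(-4s^2 + 6s - 3) + 183| ≤ 58|s + 6| < ε provided |s + 6| < ε/58.
Choosing δ = min(1, ε/58) ensures both conditions, hence |(-4s^2 + 6s - 3) + 183| < ε.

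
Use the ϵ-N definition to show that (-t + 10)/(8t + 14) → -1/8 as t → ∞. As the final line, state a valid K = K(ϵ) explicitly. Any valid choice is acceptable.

K = (47/32)/ϵ

Let ϵ > 0. We seek K > 0 such that t > K implies |(-t + 10)/(8t + 14) + 1/8| < ϵ.
(-t + 10)/(8t + 14) + 1/8 = (8(-t + 10) − (-1)(8t + 14)) / (8(8t + 14)) = 94/(8(8t + 14)).
For t > 0 we have 8t + 14 > 8t, so |(-t + 10)/(8t + 14) + 1/8| = 94/(8(8t + 14)) < 94/(8·8t) = (47/32)/t.
Thus |(-t + 10)/(8t + 14) + 1/8| < ϵ whenever t > (47/32)/ϵ.
Take K = (47/32)/ϵ. If t > K then |(-t + 10)/(8t + 14) + 1/8| < (47/32)/t < ϵ.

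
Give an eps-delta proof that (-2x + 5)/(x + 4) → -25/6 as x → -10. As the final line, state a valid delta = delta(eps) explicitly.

Fix eps > 0. We want delta > 0 with 0 < |x + 10| < delta ⇒ |(-2x + 5)/(x + 4) + 25/6| < eps.
Combining over a common denominator, (-2x + 5)/(x + 4) + 25/6 = [(-2x + 5)·(-6) − 25·(x + 4)] / [(-6)·(x + 4)] = -13(x + 10) / ((-6)(x + 4)).
So |(-2x + 5)/(x + 4) + 25/6| = 13|x + 10| / (6·|x + 4|).
Require delta ≤ 3, so |x + 4| ≥ |-6| − |x + 10| > 6 − 3 = 3.
Hence |(-2x + 5)/(x + 4) + 25/6| < 13|x + 10|/(6·3) = (13/18)|x + 10|, which is < eps once |x + 10| < (18/13)eps.
Take delta = min(3, (18/13)eps). Then 0 < |x + 10| < delta forces both bounds, so |(-2x + 5)/(x + 4) + 25/6| < eps.

delta = min(3, (18/13)eps)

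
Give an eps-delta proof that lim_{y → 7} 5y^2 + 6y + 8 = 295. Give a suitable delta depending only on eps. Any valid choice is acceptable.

delta = min(2, eps/86)

Suppose eps > 0. We want delta > 0 such that 0 < |y − 7| < delta implies |(5y^2 + 6y + 8) − 295| < eps.
(5y^2 + 6y + 8) − 295 = 5y^2 + 6y - 287 = (y − 7)(5y + 41).
So |(5y^2 + 6y + 8) − 295| = |y − 7|·|5y + 41|.
Assume first that |y − 7| < 2, so |y| < 9. Then |5y + 41| ≤ 5·9 + 41 = 86.
Hence |(5y^2 + 6y + 8) − 295| ≤ 86|y − 7| < eps provided |y − 7| < eps/86.
Take delta = min(2, eps/86). Then 0 < |y − 7| < delta gives both |y − 7| < 2 and |y − 7| < eps/86, so |(5y^2 + 6y + 8) − 295| < eps.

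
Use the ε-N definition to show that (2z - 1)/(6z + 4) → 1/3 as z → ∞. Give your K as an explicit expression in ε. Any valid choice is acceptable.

K = (7/18)/ε

Let ε > 0 be given. We seek K > 0 such that z > K implies |(2z - 1)/(6z + 4) − (1/3)| < ε.
(2z - 1)/(6z + 4) − (1/3) = (6(2z - 1) − 2(6z + 4)) / (6(6z + 4)) = -14/(6(6z + 4)).
For z > 0 we have 6z + 4 > 6z, so |(2z - 1)/(6z + 4) − (1/3)| = 14/(6(6z + 4)) < 14/(6·6z) = (7/18)/z.
Thus |(2z - 1)/(6z + 4) − (1/3)| < ε whenever z > (7/18)/ε.
Take K = (7/18)/ε. If z > K then |(2z - 1)/(6z + 4) − (1/3)| < (7/18)/z < ε.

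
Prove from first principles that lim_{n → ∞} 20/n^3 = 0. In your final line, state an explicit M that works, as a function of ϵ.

Suppose ϵ > 0. For n ≥ 1, |20/n^3 − 0| = 20/n^3.
20/n^3 < ϵ ⇔ n^3 > 20/ϵ ⇔ n > (20/ϵ)^{1/3}.
Take M = (20/ϵ)^{1/3}. Then n > M implies 20/n^3 < ϵ.

M = (20/ϵ)^{1/3}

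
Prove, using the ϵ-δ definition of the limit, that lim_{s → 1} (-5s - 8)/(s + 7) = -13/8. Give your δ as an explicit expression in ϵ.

δ = min(4, (32/27)ϵ)

Suppose ϵ > 0. We want δ > 0 with 0 < |s − 1| < δ ⇒ |(-5s - 8)/(s + 7) + 13/8| < ϵ.
Combining over a common denominator, (-5s - 8)/(s + 7) + 13/8 = [(-5s - 8)·8 − (-13)·(s + 7)] / [8·(s + 7)] = -27(s − 1) / (8(s + 7)).
So |(-5s - 8)/(s + 7) + 13/8| = 27|s − 1| / (8·|s + 7|).
Require δ ≤ 4, so |s + 7| ≥ |8| − |s − 1| > 8 − 4 = 4.
Hence |(-5s - 8)/(s + 7) + 13/8| < 27|s − 1|/(8·4) = (27/32)|s − 1|, which is < ϵ once |s − 1| < (32/27)ϵ.
Take δ = min(4, (32/27)ϵ). Then 0 < |s − 1| < δ forces both bounds, so |(-5s - 8)/(s + 7) + 13/8| < ϵ.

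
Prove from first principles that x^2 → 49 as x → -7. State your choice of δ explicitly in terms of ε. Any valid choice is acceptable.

δ = min(1, ε/15)

Fix ε > 0. We seek δ > 0 with 0 < |x + 7| < δ ⇒ |x^2 − 49| < ε.
Factor: x^2 − 49 = (x + 7)(x - 7), so |x^2 − 49| = |x + 7|·|x - 7|.
Impose δ ≤ 1 so that |x| < 8; then |x - 7| ≤ 15.
Hence |x^2 − 49| ≤ 15|x + 7|, which is < ε once |x + 7| < ε/15.
Take δ = min(1, ε/15). If 0 < |x + 7| < δ then both bounds hold and |x^2 − 49| ≤ 15|x + 7| < 15·(ε/15) = ε.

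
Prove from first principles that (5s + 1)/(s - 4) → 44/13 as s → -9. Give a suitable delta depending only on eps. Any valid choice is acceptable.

delta = min(13/2, (169/42)eps)

Suppose eps > 0. We want delta > 0 with 0 < |s + 9| < delta ⇒ |(5s + 1)/(s - 4) − (44/13)| < eps.
Combining over a common denominator, (5s + 1)/(s - 4) − (44/13) = [(5s + 1)·(-13) − (-44)·(s - 4)] / [(-13)·(s - 4)] = -21(s + 9) / ((-13)(s - 4)).
So |(5s + 1)/(s - 4) − (44/13)| = 21|s + 9| / (13·|s − 4|).
Require delta ≤ 13/2, so |s − 4| ≥ |-13| − |s + 9| > 13 − 13/2 = 13/2.
Hence |(5s + 1)/(s - 4) − (44/13)| < 21|s + 9|/(13·(13/2)) = (42/169)|s + 9|, which is < eps once |s + 9| < (169/42)eps.
Take delta = min(13/2, (169/42)eps). Then 0 < |s + 9| < delta forces both bounds, so |(5s + 1)/(s - 4) − (44/13)| < eps.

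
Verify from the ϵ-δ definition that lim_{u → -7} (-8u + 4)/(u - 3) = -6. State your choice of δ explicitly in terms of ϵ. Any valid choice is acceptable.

Suppose ϵ > 0. We want δ > 0 with 0 < |u + 7| < δ ⇒ |(-8u + 4)/(u - 3) + 6| < ϵ.
Combining over a common denominator, (-8u + 4)/(u - 3) + 6 = [(-8u + 4)·(-10) − 60·(u - 3)] / [(-10)·(u - 3)] = 20(u + 7) / ((-10)(u - 3)).
So |(-8u + 4)/(u - 3) + 6| = 20|u + 7| / (10·|u − 3|).
Require δ ≤ 5, so |u − 3| ≥ |-10| − |u + 7| > 10 − 5 = 5.
Hence |(-8u + 4)/(u - 3) + 6| < 20|u + 7|/(10·5) = (2/5)|u + 7|, which is < ϵ once |u + 7| < (5/2)ϵ.
Take δ = min(5, (5/2)ϵ). Then 0 < |u + 7| < δ forces both bounds, so |(-8u + 4)/(u - 3) + 6| < ϵ.

δ = min(5, (5/2)ϵ)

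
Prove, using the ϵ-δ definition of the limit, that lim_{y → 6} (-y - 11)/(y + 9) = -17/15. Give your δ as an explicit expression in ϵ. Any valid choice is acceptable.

δ = min(15/2, (225/4)ϵ)

Let ϵ > 0 be given. We want δ > 0 with 0 < |y − 6| < δ ⇒ |(-y - 11)/(y + 9) + 17/15| < ϵ.
Combining over a common denominator, (-y - 11)/(y + 9) + 17/15 = [(-y - 11)·15 − (-17)·(y + 9)] / [15·(y + 9)] = 2(y − 6) / (15(y + 9)).
So |(-y - 11)/(y + 9) + 17/15| = 2|y − 6| / (15·|y + 9|).
Require δ ≤ 15/2, so |y + 9| ≥ |15| − |y − 6| > 15 − 15/2 = 15/2.
Hence |(-y - 11)/(y + 9) + 17/15| < 2|y − 6|/(15·(15/2)) = (4/225)|y − 6|, which is < ϵ once |y − 6| < (225/4)ϵ.
Take δ = min(15/2, (225/4)ϵ). Then 0 < |y − 6| < δ forces both bounds, so |(-y - 11)/(y + 9) + 17/15| < ϵ.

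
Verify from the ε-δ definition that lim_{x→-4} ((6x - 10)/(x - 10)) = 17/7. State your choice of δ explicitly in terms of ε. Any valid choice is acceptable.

δ = min(7, (49/25)ε)

Let ε > 0 be given. We want δ > 0 with 0 < |x + 4| < δ ⇒ |(6x - 10)/(x - 10) − (17/7)| < ε.
Combining over a common denominator, (6x - 10)/(x - 10) − (17/7) = [(6x - 10)·(-14) − (-34)·(x - 10)] / [(-14)·(x - 10)] = -50(x + 4) / ((-14)(x - 10)).
So |(6x - 10)/(x - 10) − (17/7)| = 50|x + 4| / (14·|x − 10|).
Restrict δ ≤ 7. Then |x + 4| < 7 gives |x − 10| = |(x + 4) + (-14)| ≥ 14 − 7 = 7.
Hence |(6x - 10)/(x - 10) − (17/7)| < 50|x + 4|/(14·7) = (25/49)|x + 4|, which is < ε once |x + 4| < (49/25)ε.
Take δ = min(7, (49/25)ε). Then 0 < |x + 4| < δ forces both bounds, so |(6x - 10)/(x - 10) − (17/7)| < ε.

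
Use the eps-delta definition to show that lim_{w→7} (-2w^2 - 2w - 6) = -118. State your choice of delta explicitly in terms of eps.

delta = min(2, eps/34)

Suppose eps > 0. We want delta > 0 such that 0 < |w − 7| < delta implies |(-2w^2 - 2w - 6) + 118| < eps.
(-2w^2 - 2w - 6) + 118 = -2w^2 - 2w + 112 = (w − 7)(-2w - 16).
So |(-2w^2 - 2w - 6) + 118| = |w − 7|·|-2w - 16|.
Require delta ≤ 2. Then |w − 7| < 2 gives |w| < 9, and by the triangle inequality |-2w - 16| ≤ 2·9 + 16 = 34.
Hence |(-2w^2 - 2w - 6) + 118| ≤ 34|w − 7| < eps provided |w − 7| < eps/34.
Choosing delta = min(2, eps/34) ensures both conditions, hence |(-2w^2 - 2w - 6) + 118| < eps.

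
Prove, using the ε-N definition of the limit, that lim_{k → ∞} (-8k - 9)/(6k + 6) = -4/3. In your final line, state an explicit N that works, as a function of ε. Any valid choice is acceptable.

Suppose ε > 0. For k ≥ 1, |(-8k - 9)/(6k + 6) + 4/3| = |-6|/(6(6k + 6)) = 6/(6(6k + 6)).
Since 6k + 6 ≥ 6k for k ≥ 1, this is ≤ 6/(6·6k) = (1/6)/k.
So |(-8k - 9)/(6k + 6) + 4/3| < ε whenever k > (1/6)/ε.
Take N = (1/6)/ε. If k > N then |(-8k - 9)/(6k + 6) + 4/3| ≤ (1/6)/k < ε.

N = (1/6)/ε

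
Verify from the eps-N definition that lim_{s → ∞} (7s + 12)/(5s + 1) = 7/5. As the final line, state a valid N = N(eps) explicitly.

N = (53/25)/eps

Fix eps > 0. We seek N > 0 such that s > N implies |(7s + 12)/(5s + 1) − (7/5)| < eps.
(7s + 12)/(5s + 1) − (7/5) = (5(7s + 12) − 7(5s + 1)) / (5(5s + 1)) = 53/(5(5s + 1)).
For s > 0 we have 5s + 1 > 5s, so |(7s + 12)/(5s + 1) − (7/5)| = 53/(5(5s + 1)) < 53/(5·5s) = (53/25)/s.
Thus |(7s + 12)/(5s + 1) − (7/5)| < eps whenever s > (53/25)/eps.
Take N = (53/25)/eps. If s > N then |(7s + 12)/(5s + 1) − (7/5)| < (53/25)/s < eps.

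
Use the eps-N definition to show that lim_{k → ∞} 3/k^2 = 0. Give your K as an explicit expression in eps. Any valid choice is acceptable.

K = (3/eps)^{1/2}

Fix eps > 0. For k ≥ 1, |3/k^2 − 0| = 3/k^2.
3/k^2 < eps ⇔ k^2 > 3/eps ⇔ k > (3/eps)^{1/2}.
Take K = (3/eps)^{1/2}. Then k > K implies 3/k^2 < eps.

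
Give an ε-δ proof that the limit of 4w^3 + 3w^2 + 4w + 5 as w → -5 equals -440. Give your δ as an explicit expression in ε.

δ = min(1, ε/335)

Suppose ε > 0. We want δ > 0 such that 0 < |w + 5| < δ implies |(4w^3 + 3w^2 + 4w + 5) + 440| < ε.
(4w^3 + 3w^2 + 4w + 5) + 440 = 4w^3 + 3w^2 + 4w + 445 = (w + 5)(4w^2 - 17w + 89).
So |(4w^3 + 3w^2 + 4w + 5) + 440| = |w + 5|·|4w^2 - 17w + 89|.
Require δ ≤ 1. Then |w + 5| < 1 gives |w| < 6, and by the triangle inequality |4w^2 - 17w + 89| ≤ 4·6^2 + 17·6 + 89 = 335.
Hence |(4w^3 + 3w^2 + 4w + 5) + 440| ≤ 335|w + 5| < ε provided |w + 5| < ε/335.
Take δ = min(1, ε/335). Then 0 < |w + 5| < δ gives both |w + 5| < 1 and |w + 5| < ε/335, so |(4w^3 + 3w^2 + 4w + 5) + 440| < ε.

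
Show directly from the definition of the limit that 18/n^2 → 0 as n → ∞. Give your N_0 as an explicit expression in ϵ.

Let ϵ > 0 be given. For n ≥ 1, |18/n^2 − 0| = 18/n^2.
18/n^2 < ϵ ⇔ n^2 > 18/ϵ ⇔ n > (18/ϵ)^{1/2}.
Take N_0 = (18/ϵ)^{1/2}. Then n > N_0 implies 18/n^2 < ϵ.

N_0 = (18/ϵ)^{1/2}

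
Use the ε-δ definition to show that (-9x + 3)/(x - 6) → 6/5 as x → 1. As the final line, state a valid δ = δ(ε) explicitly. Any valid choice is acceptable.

Suppose ε > 0. We want δ > 0 with 0 < |x − 1| < δ ⇒ |(-9x + 3)/(x - 6) − (6/5)| < ε.
Combining over a common denominator, (-9x + 3)/(x - 6) − (6/5) = [(-9x + 3)·(-5) − (-6)·(x - 6)] / [(-5)·(x - 6)] = 51(x − 1) / ((-5)(x - 6)).
So |(-9x + 3)/(x - 6) − (6/5)| = 51|x − 1| / (5·|x − 6|).
Require δ ≤ 5/2, so |x − 6| ≥ |-5| − |x − 1| > 5 − 5/2 = 5/2.
Hence |(-9x + 3)/(x - 6) − (6/5)| < 51|x − 1|/(5·(5/2)) = (102/25)|x − 1|, which is < ε once |x − 1| < (25/102)ε.
Take δ = min(5/2, (25/102)ε). Then 0 < |x − 1| < δ forces both bounds, so |(-9x + 3)/(x - 6) − (6/5)| < ε.

δ = min(5/2, (25/102)ε)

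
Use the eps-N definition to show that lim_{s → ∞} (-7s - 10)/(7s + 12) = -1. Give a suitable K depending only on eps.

Let eps > 0 be given. We seek K > 0 such that s > K implies |(-7s - 10)/(7s + 12) + 1| < eps.
(-7s - 10)/(7s + 12) + 1 = (7(-7s - 10) − (-7)(7s + 12)) / (7(7s + 12)) = 14/(7(7s + 12)).
For s > 0 we have 7s + 12 > 7s, so |(-7s - 10)/(7s + 12) + 1| = 14/(7(7s + 12)) < 14/(7·7s) = (2/7)/s.
Thus |(-7s - 10)/(7s + 12) + 1| < eps whenever s > (2/7)/eps.
Take K = (2/7)/eps. If s > K then |(-7s - 10)/(7s + 12) + 1| < (2/7)/s < eps.

K = (2/7)/eps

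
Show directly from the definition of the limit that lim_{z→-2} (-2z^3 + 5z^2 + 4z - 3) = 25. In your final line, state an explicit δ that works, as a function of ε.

Suppose ε > 0. We want δ > 0 such that 0 < |z + 2| < δ implies |(-2z^3 + 5z^2 + 4z - 3) − 25| < ε.
(-2z^3 + 5z^2 + 4z - 3) − 25 = -2z^3 + 5z^2 + 4z - 28 = (z + 2)(-2z^2 + 9z - 14).
So |(-2z^3 + 5z^2 + 4z - 3) − 25| = |z + 2|·|-2z^2 + 9z - 14|.
Assume first that |z + 2| < 1, so |z| < 3. Then |-2z^2 + 9z - 14| ≤ 2·3^2 + 9·3 + 14 = 59.
Hence |(-2z^3 + 5z^2 + 4z - 3) − 25| ≤ 59|z + 2| < ε provided |z + 2| < ε/59.
Take δ = min(1, ε/59). Then 0 < |z + 2| < δ gives both |z + 2| < 1 and |z + 2| < ε/59, so |(-2z^3 + 5z^2 + 4z - 3) − 25| < ε.

δ = min(1, ε/59)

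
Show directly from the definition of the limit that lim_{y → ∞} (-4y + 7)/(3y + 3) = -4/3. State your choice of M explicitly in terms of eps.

M = (11/3)/eps

Fix eps > 0. We seek M > 0 such that y > M implies |(-4y + 7)/(3y + 3) + 4/3| < eps.
(-4y + 7)/(3y + 3) + 4/3 = (3(-4y + 7) − (-4)(3y + 3)) / (3(3y + 3)) = 33/(3(3y + 3)).
For y > 0 we have 3y + 3 > 3y, so |(-4y + 7)/(3y + 3) + 4/3| = 33/(3(3y + 3)) < 33/(3·3y) = (11/3)/y.
Thus |(-4y + 7)/(3y + 3) + 4/3| < eps whenever y > (11/3)/eps.
Take M = (11/3)/eps. If y > M then |(-4y + 7)/(3y + 3) + 4/3| < (11/3)/y < eps.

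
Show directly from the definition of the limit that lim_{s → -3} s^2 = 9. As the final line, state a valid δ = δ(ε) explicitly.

δ = min(2, ε/8)

Let ε > 0 be given. We seek δ > 0 with 0 < |s + 3| < δ ⇒ |s^2 − 9| < ε.
Factor: s^2 − 9 = (s + 3)(s - 3), so |s^2 − 9| = |s + 3|·|s - 3|.
Restrict δ ≤ 2. Then |s + 3| < 2 gives |s| < 5, so by the triangle inequality |s - 3| ≤ 5 + 3 = 8.
Hence |s^2 − 9| ≤ 8|s + 3|, which is < ε once |s + 3| < ε/8.
Take δ = min(2, ε/8). If 0 < |s + 3| < δ then both bounds hold and |s^2 − 9| ≤ 8|s + 3| < 8·(ε/8) = ε.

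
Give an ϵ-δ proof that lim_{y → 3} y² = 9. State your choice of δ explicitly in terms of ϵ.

δ = min(2, ϵ/8)

Let ϵ > 0 be given. We seek δ > 0 with 0 < |y − 3| < δ ⇒ |y² − 9| < ϵ.
Factor: y² − 9 = (y − 3)(y + 3), so |y² − 9| = |y − 3|·|y + 3|.
Impose δ ≤ 2 so that |y| < 5; then |y + 3| ≤ 8.
Hence |y² − 9| ≤ 8|y − 3|, which is < ϵ once |y − 3| < ϵ/8.
Take δ = min(2, ϵ/8). If 0 < |y − 3| < δ then both bounds hold and |y² − 9| ≤ 8|y − 3| < 8·(ϵ/8) = ϵ.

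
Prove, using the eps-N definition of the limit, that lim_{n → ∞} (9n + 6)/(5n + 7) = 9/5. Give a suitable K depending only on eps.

K = (33/25)/eps

Fix eps > 0. For n ≥ 1, |(9n + 6)/(5n + 7) − (9/5)| = |-33|/(5(5n + 7)) = 33/(5(5n + 7)).
Since 5n + 7 ≥ 5n for n ≥ 1, this is ≤ 33/(5·5n) = (33/25)/n.
So |(9n + 6)/(5n + 7) − (9/5)| < eps whenever n > (33/25)/eps.
Take K = (33/25)/eps. If n > K then |(9n + 6)/(5n + 7) − (9/5)| ≤ (33/25)/n < eps.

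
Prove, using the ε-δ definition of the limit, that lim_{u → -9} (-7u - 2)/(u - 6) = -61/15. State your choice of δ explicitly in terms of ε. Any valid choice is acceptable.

δ = min(15/2, (225/88)ε)

Let ε > 0. We want δ > 0 with 0 < |u + 9| < δ ⇒ |(-7u - 2)/(u - 6) + 61/15| < ε.
Combining over a common denominator, (-7u - 2)/(u - 6) + 61/15 = [(-7u - 2)·(-15) − 61·(u - 6)] / [(-15)·(u - 6)] = 44(u + 9) / ((-15)(u - 6)).
So |(-7u - 2)/(u - 6) + 61/15| = 44|u + 9| / (15·|u − 6|).
Restrict δ ≤ 15/2. Then |u + 9| < 15/2 gives |u − 6| = |(u + 9) + (-15)| ≥ 15 − 15/2 = 15/2.
Hence |(-7u - 2)/(u - 6) + 61/15| < 44|u + 9|/(15·(15/2)) = (88/225)|u + 9|, which is < ε once |u + 9| < (225/88)ε.
Take δ = min(15/2, (225/88)ε). Then 0 < |u + 9| < δ forces both bounds, so |(-7u - 2)/(u - 6) + 61/15| < ε.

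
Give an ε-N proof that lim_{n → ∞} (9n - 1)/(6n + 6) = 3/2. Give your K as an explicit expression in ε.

Let ε > 0. For n ≥ 1, |(9n - 1)/(6n + 6) − (3/2)| = |-60|/(6(6n + 6)) = 60/(6(6n + 6)).
Since 6n + 6 ≥ 6n for n ≥ 1, this is ≤ 60/(6·6n) = (5/3)/n.
So |(9n - 1)/(6n + 6) − (3/2)| < ε whenever n > (5/3)/ε.
Take K = (5/3)/ε. If n > K then |(9n - 1)/(6n + 6) − (3/2)| ≤ (5/3)/n < ε.

K = (5/3)/ε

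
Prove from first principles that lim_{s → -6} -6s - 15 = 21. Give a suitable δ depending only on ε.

Suppose ε > 0. We need δ > 0 so that 0 < |s + 6| < δ implies |(-6s - 15) − 21| < ε.
Since (-6s - 15) − 21 = -6(s + 6), we have |(-6s - 15) − 21| = 6|s + 6|.
So 6|s + 6| < ε exactly when |s + 6| < ε/6.
Choosing δ = ε/6 gives |(-6s - 15) − 21| = 6|s + 6| < ε whenever |s + 6| < δ.

δ = ε/6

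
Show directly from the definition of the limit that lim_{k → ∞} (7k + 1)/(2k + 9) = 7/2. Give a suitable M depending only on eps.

Fix eps > 0. For k ≥ 1, |(7k + 1)/(2k + 9) − (7/2)| = |-61|/(2(2k + 9)) = 61/(2(2k + 9)).
Since 2k + 9 ≥ 2k for k ≥ 1, this is ≤ 61/(2·2k) = (61/4)/k.
So |(7k + 1)/(2k + 9) − (7/2)| < eps whenever k > (61/4)/eps.
Take M = (61/4)/eps. If k > M then |(7k + 1)/(2k + 9) − (7/2)| ≤ (61/4)/k < eps.

M = (61/4)/eps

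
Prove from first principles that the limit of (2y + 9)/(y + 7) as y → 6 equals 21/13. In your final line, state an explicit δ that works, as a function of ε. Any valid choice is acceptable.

δ = min(13/2, (169/10)ε)

Fix ε > 0. We want δ > 0 with 0 < |y − 6| < δ ⇒ |(2y + 9)/(y + 7) − (21/13)| < ε.
Combining over a common denominator, (2y + 9)/(y + 7) − (21/13) = [(2y + 9)·13 − 21·(y + 7)] / [13·(y + 7)] = 5(y − 6) / (13(y + 7)).
So |(2y + 9)/(y + 7) − (21/13)| = 5|y − 6| / (13·|y + 7|).
Require δ ≤ 13/2, so |y + 7| ≥ |13| − |y − 6| > 13 − 13/2 = 13/2.
Hence |(2y + 9)/(y + 7) − (21/13)| < 5|y − 6|/(13·(13/2)) = (10/169)|y − 6|, which is < ε once |y − 6| < (169/10)ε.
Take δ = min(13/2, (169/10)ε). Then 0 < |y − 6| < δ forces both bounds, so |(2y + 9)/(y + 7) − (21/13)| < ε.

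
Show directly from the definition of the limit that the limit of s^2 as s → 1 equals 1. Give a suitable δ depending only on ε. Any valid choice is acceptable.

Let ε > 0 be given. We seek δ > 0 with 0 < |s − 1| < δ ⇒ |s^2 − 1| < ε.
Factor: s^2 − 1 = (s − 1)(s + 1), so |s^2 − 1| = |s − 1|·|s + 1|.
Restrict δ ≤ 1. Then |s − 1| < 1 gives |s| < 2, so by the triangle inequality |s + 1| ≤ 2 + 1 = 3.
Hence |s^2 − 1| ≤ 3|s − 1|, which is < ε once |s − 1| < ε/3.
Take δ = min(1, ε/3). If 0 < |s − 1| < δ then both bounds hold and |s^2 − 1| ≤ 3|s − 1| < 3·(ε/3) = ε.

δ = min(1, ε/3)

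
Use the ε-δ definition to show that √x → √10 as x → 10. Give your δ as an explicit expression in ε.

Let ε > 0. We want δ > 0 such that 0 < |x − 10| < δ implies |√x − √10| < ε.
Rationalise: √x − √10 = (x − 10)/(√x + √10), so |√x − √10| = |x − 10|/(√x + √10).
Restrict δ ≤ 10 so that |x − 10| < 10 forces x > 0, and then √x + √10 > √10.
Hence |√x − √10| < |x − 10|/√10, which is < ε once |x − 10| < √10·ε.
Take δ = min(10, √10·ε). If 0 < |x − 10| < δ then x > 0 and |√x − √10| < |x − 10|/√10 < ε.

δ = min(10, √10·ε)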